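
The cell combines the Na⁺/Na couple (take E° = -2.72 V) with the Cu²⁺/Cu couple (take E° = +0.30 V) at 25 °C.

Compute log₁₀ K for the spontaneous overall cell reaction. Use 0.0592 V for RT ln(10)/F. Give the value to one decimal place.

102.0

Cathode: Cu²⁺/Cu; anode: Na⁺/Na. E°cell = +3.02 V, n = 2.
log K = nE°cell / 0.0592 = (2)(+3.02) / 0.0592 = 102.0.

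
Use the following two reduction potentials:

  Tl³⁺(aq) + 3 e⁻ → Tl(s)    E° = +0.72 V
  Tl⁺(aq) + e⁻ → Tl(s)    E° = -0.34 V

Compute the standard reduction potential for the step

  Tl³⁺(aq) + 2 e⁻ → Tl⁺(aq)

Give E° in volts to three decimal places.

+1.250 V

Sequential free energies add, so n₃E°₃ = n₁E°₁ + n₂E°₂.
With n₃ = 3, and the known step contributing 1×(-0.34) V, the unknown satisfies 2·E° = 3×(+0.72) − 1×(-0.34) = +2.500.
E° = +2.500 / 2 = +1.250 V.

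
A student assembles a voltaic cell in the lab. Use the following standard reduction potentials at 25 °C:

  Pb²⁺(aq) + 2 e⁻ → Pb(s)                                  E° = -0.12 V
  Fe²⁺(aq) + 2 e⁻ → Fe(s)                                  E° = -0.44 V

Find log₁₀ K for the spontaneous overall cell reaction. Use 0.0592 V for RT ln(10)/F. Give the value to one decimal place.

10.8

Cathode: Pb²⁺/Pb; anode: Fe²⁺/Fe. E°cell = +0.32 V, n = 2.
log K = nE°cell / 0.0592 = (2)(+0.32) / 0.0592 = 10.8.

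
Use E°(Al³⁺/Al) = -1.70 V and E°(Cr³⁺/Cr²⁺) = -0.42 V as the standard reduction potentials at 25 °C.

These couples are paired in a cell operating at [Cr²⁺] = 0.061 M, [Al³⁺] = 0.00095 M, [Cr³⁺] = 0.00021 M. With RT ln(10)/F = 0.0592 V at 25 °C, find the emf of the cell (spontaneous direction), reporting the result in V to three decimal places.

Cr³⁺/Cr²⁺ is the cathode (higher E°), Al³⁺/Al the anode: E°cell = -0.42 − (-1.70) = +1.28 V, n = 3.
Overall: 3 Cr³⁺(aq) + Al(s) → 3 Cr²⁺(aq) + Al³⁺(aq)
Q = [Cr²⁺]^3·[Al³⁺] / ([Cr³⁺]^3); log Q = 4.367.
E = E° − (0.0592/n) log Q = +1.28 − (0.0592/3)(4.367) = +1.194 V.

+1.194 V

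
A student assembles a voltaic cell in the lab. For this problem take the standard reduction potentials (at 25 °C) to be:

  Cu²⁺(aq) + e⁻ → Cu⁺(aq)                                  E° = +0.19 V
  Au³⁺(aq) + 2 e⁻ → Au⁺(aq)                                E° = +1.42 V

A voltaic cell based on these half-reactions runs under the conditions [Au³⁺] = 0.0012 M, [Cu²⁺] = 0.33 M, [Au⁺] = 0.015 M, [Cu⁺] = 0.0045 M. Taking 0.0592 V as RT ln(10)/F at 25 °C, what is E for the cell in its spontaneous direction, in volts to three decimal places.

Au³⁺/Au⁺ is the cathode (higher E°), Cu²⁺/Cu⁺ the anode: E°cell = +1.42 − (+0.19) = +1.23 V, n = 2.
Overall: Au³⁺(aq) + 2 Cu⁺(aq) → Au⁺(aq) + 2 Cu²⁺(aq)
Q = [Au⁺]·[Cu²⁺]^2 / ([Au³⁺]·[Cu⁺]^2); log Q = 4.828.
E = E° − (0.0592/n) log Q = +1.23 − (0.0592/2)(4.828) = +1.087 V.

+1.087 V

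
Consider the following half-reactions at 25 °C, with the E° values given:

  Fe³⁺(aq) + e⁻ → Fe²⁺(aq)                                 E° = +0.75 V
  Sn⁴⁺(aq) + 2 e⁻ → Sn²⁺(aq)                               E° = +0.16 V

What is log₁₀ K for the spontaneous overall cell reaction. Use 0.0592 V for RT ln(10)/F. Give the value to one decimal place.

Cathode: Fe³⁺/Fe²⁺; anode: Sn⁴⁺/Sn²⁺. E°cell = +0.59 V, n = 2.
log K = nE°cell / 0.0592 = (2)(+0.59) / 0.0592 = 19.9.

19.9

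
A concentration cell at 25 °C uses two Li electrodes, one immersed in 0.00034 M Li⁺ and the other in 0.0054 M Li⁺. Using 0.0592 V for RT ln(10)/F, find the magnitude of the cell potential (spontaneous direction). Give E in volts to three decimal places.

For a concentration cell E°cell = 0. The 0.0054 M side is the cathode (reduction is favoured where [Li⁺] is higher).
With n = 1, E = −(0.0592/1) log([Li⁺]ₐₙ/[Li⁺]꜀ₐₜ) = −(0.0592/1) log(0.00034/0.0054) = −(0.0592/1)(-1.201) = +0.071 V.

+0.071 V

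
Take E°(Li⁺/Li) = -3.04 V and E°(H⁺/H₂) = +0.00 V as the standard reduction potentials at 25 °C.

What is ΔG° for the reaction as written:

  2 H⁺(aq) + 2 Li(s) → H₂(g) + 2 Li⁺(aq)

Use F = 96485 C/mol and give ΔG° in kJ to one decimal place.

As written, H⁺/H₂ is reduced (cathode) and Li⁺/Li is oxidised (anode), so E°cell = (+0.00) − (-3.04) = +3.04 V.
Balancing electrons gives n = 2.
ΔG° = −nFE° = −(2)(96485)(+3.04) = -586,629 J = -586.6 kJ.

-586.6 kJ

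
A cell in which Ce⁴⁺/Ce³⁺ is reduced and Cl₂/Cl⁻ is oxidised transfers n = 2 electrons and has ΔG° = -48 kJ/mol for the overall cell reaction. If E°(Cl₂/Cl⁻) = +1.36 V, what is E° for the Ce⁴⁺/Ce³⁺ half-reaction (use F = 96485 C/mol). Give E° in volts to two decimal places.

+1.61 V

E°cell = −ΔG°/(nF) = −(-48×10³)/((2)(96485)) = +0.249 V.
Since Ce⁴⁺/Ce³⁺ is the cathode and Cl₂/Cl⁻ the anode, E°cell = E°(Ce⁴⁺/Ce³⁺) − E°(Cl₂/Cl⁻).
So E°(Ce⁴⁺/Ce³⁺) = E°cell + E°(Cl₂/Cl⁻) = +0.249 + (+1.36) = +1.61 V.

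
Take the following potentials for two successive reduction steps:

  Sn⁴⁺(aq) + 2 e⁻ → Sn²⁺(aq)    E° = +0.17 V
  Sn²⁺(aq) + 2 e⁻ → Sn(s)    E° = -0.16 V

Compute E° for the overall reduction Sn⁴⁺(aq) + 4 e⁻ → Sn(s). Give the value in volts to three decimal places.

+0.005 V

Standard free energies of sequential steps add: ΔG°₃ = ΔG°₁ + ΔG°₂, so n₃E°₃ = n₁E°₁ + n₂E°₂.
E°₃ = (2×+0.17 + 2×-0.16) / 4 = (+0.020) / 4 = +0.005 V.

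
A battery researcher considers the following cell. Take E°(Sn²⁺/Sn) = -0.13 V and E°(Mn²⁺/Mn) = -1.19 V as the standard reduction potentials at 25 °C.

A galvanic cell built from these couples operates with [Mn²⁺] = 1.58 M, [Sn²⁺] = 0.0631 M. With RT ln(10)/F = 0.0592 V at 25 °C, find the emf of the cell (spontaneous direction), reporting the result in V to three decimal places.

+1.019 V

Sn²⁺/Sn is the cathode (higher E°), Mn²⁺/Mn the anode: E°cell = -0.13 − (-1.19) = +1.06 V, n = 2.
Overall: Sn²⁺(aq) + Mn(s) → Sn(s) + Mn²⁺(aq)
Q = [Mn²⁺] / ([Sn²⁺]); log Q = 1.399.
E = E° − (0.0592/n) log Q = +1.06 − (0.0592/2)(1.399) = +1.019 V.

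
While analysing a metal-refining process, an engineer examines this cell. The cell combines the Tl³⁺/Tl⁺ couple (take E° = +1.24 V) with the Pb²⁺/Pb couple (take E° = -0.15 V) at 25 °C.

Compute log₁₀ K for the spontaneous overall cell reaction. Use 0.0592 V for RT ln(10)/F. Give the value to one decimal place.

47.0

Cathode: Tl³⁺/Tl⁺; anode: Pb²⁺/Pb. E°cell = +1.39 V, n = 2.
log K = nE°cell / 0.0592 = (2)(+1.39) / 0.0592 = 47.0.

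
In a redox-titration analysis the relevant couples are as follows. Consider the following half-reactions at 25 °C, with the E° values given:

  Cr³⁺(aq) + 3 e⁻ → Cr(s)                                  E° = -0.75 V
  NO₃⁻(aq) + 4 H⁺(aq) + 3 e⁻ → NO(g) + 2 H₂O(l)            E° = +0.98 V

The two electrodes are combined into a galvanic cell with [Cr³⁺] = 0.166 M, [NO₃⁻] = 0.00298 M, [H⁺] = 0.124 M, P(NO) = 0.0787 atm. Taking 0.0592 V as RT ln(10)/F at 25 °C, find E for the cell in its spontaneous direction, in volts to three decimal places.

NO₃⁻/NO is the cathode (higher E°), Cr³⁺/Cr the anode: E°cell = +0.98 − (-0.75) = +1.73 V, n = 3.
Overall: NO₃⁻(aq) + 4 H⁺(aq) + Cr(s) → NO(g) + 2 H₂O(l) + Cr³⁺(aq)
Q = P(NO)·[Cr³⁺] / ([NO₃⁻]·[H⁺]^4); log Q = 4.268.
E = E° − (0.0592/n) log Q = +1.73 − (0.0592/3)(4.268) = +1.646 V.

+1.646 V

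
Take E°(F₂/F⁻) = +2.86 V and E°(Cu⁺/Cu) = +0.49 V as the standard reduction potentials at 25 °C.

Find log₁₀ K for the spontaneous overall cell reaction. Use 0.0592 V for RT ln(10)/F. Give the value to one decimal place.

80.1

Cathode: F₂/F⁻; anode: Cu⁺/Cu. E°cell = +2.37 V, n = 2.
log K = nE°cell / 0.0592 = (2)(+2.37) / 0.0592 = 80.1.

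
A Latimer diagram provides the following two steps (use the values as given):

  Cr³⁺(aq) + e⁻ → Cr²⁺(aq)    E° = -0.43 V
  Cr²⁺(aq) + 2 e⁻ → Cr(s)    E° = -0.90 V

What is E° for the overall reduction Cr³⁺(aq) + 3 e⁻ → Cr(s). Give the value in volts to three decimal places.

Since ΔG° = −nFE° is additive over sequential reductions, n₃E°₃ = n₁E°₁ + n₂E°₂.
E°₃ = (1×-0.43 + 2×-0.90) / 3 = (-2.230) / 3 = -0.743 V.

-0.743 V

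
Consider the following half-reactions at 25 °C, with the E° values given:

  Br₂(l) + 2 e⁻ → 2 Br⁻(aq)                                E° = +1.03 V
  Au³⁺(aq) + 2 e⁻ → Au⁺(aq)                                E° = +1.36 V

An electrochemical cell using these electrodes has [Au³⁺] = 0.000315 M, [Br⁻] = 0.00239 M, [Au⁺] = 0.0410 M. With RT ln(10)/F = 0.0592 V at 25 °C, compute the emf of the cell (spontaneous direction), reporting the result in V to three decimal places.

Au³⁺/Au⁺ is the cathode (higher E°), Br₂/Br⁻ the anode: E°cell = +1.36 − (+1.03) = +0.33 V, n = 2.
Overall: Au³⁺(aq) + 2 Br⁻(aq) → Au⁺(aq) + Br₂(l)
Q = [Au⁺] / ([Au³⁺]·[Br⁻]^2); log Q = 7.358.
E = E° − (0.0592/n) log Q = +0.33 − (0.0592/2)(7.358) = +0.112 V.

+0.112 V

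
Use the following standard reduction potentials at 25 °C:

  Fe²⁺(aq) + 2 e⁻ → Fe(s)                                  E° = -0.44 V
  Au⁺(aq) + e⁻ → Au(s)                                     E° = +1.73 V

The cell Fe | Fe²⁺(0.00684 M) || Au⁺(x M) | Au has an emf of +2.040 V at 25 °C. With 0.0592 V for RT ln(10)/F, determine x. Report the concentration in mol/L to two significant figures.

Au⁺/Au is the cathode, Fe²⁺/Fe the anode: E°cell = +2.17 V, n = 2.
Overall reaction: 2 Au⁺(aq) + Fe(s) → 2 Au(s) + Fe²⁺(aq); Q = [Fe²⁺]^1/[Au⁺]^2.
From E = E° − (0.0592/n) log Q: log Q = (E° − E)·n/0.0592 = (+2.17 − (+2.040))·2/0.0592 = 4.3919.
So 2·log[Au⁺] = 1·log(0.00684) − log Q = -2.1649 − (4.3919) = -6.5568; log[Au⁺] = -6.5568 / 2 = -3.2784; [Au⁺] = 10^(-3.2784) ≈ 0.00053 M.

0.00053 M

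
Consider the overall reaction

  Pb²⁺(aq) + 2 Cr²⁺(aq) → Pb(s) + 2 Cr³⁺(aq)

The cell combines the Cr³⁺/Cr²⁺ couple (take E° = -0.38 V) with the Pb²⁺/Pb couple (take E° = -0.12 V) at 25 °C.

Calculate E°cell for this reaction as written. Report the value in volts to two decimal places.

The Pb²⁺/Pb couple has the higher reduction potential, so it is the cathode; Cr³⁺/Cr²⁺ is oxidised at the anode.
E°cell = E°(cathode) − E°(anode) = (-0.12) − (-0.38) = +0.26 V.

+0.26 V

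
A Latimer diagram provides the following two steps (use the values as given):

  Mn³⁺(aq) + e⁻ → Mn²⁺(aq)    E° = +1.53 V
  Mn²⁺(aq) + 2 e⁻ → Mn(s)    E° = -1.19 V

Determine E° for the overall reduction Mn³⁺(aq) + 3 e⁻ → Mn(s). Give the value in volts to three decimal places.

-0.283 V

Standard free energies of sequential steps add: ΔG°₃ = ΔG°₁ + ΔG°₂, so n₃E°₃ = n₁E°₁ + n₂E°₂.
E°₃ = (1×+1.53 + 2×-1.19) / 3 = (-0.850) / 3 = -0.283 V.
Simply averaging or adding the two E° values would be wrong; the electron-weighted sum is required.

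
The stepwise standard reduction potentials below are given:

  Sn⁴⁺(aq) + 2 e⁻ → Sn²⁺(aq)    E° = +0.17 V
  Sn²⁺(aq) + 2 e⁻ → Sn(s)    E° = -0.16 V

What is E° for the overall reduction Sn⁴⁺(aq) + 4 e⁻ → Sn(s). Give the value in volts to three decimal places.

Since ΔG° = −nFE° is additive over sequential reductions, n₃E°₃ = n₁E°₁ + n₂E°₂.
E°₃ = (2×+0.17 + 2×-0.16) / 4 = (+0.020) / 4 = +0.005 V.

+0.005 V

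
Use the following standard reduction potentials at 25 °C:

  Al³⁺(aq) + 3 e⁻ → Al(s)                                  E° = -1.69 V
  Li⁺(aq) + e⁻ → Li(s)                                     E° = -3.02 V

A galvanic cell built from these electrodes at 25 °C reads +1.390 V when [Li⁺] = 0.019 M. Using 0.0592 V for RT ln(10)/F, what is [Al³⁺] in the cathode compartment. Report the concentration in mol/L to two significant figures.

Al³⁺/Al is the cathode, Li⁺/Li the anode: E°cell = +1.33 V, n = 3.
Overall reaction: Al³⁺(aq) + 3 Li(s) → Al(s) + 3 Li⁺(aq); Q = [Li⁺]^3/[Al³⁺]^1.
From E = E° − (0.0592/n) log Q: log Q = (E° − E)·n/0.0592 = (+1.33 − (+1.390))·3/0.0592 = -3.0405.
So 1·log[Al³⁺] = 3·log(0.019) − log Q = -5.1637 − (-3.0405) = -2.1232; [Al³⁺] = 10^(-2.1232) ≈ 0.0075 M.

0.0075 M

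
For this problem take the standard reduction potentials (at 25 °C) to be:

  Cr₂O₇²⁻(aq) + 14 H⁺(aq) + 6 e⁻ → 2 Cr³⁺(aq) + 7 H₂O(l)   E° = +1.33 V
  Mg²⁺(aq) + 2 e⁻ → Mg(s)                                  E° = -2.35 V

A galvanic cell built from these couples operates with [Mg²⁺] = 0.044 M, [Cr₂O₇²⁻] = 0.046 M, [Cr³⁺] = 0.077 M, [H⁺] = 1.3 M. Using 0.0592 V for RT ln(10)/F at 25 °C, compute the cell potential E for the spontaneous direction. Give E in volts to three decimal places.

Cr₂O₇²⁻/Cr³⁺ is the cathode (higher E°), Mg²⁺/Mg the anode: E°cell = +1.33 − (-2.35) = +3.68 V, n = 6.
Overall: Cr₂O₇²⁻(aq) + 14 H⁺(aq) + 3 Mg(s) → 2 Cr³⁺(aq) + 7 H₂O(l) + 3 Mg²⁺(aq)
Q = [Cr³⁺]^2·[Mg²⁺]^3 / ([Cr₂O₇²⁻]·[H⁺]^14); log Q = -6.555.
E = E° − (0.0592/n) log Q = +3.68 − (0.0592/6)(-6.555) = +3.745 V.

+3.745 V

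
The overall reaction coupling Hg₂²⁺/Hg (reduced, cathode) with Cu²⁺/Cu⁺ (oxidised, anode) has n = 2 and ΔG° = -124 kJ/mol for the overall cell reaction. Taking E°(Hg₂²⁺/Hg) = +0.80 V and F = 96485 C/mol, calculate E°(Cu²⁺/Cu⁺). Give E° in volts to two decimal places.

E°cell = −ΔG°/(nF) = −(-124×10³)/((2)(96485)) = +0.643 V.
Since Hg₂²⁺/Hg is the cathode and Cu²⁺/Cu⁺ the anode, E°cell = E°(Hg₂²⁺/Hg) − E°(Cu²⁺/Cu⁺).
So E°(Cu²⁺/Cu⁺) = E°(Hg₂²⁺/Hg) − E°cell = (+0.80) − (+0.643) = +0.16 V.

+0.16 V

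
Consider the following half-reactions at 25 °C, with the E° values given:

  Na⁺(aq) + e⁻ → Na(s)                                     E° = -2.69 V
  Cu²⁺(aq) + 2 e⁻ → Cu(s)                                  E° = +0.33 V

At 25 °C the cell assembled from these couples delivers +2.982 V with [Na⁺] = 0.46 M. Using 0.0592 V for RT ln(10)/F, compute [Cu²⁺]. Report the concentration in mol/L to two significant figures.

0.011 M

Cu²⁺/Cu is the cathode, Na⁺/Na the anode: E°cell = +3.02 V, n = 2.
Overall reaction: Cu²⁺(aq) + 2 Na(s) → Cu(s) + 2 Na⁺(aq); Q = [Na⁺]^2/[Cu²⁺]^1.
From E = E° − (0.0592/n) log Q: log Q = (E° − E)·n/0.0592 = (+3.02 − (+2.982))·2/0.0592 = 1.2838.
So 1·log[Cu²⁺] = 2·log(0.46) − log Q = -0.6745 − (1.2838) = -1.9583; [Cu²⁺] = 10^(-1.9583) ≈ 0.011 M.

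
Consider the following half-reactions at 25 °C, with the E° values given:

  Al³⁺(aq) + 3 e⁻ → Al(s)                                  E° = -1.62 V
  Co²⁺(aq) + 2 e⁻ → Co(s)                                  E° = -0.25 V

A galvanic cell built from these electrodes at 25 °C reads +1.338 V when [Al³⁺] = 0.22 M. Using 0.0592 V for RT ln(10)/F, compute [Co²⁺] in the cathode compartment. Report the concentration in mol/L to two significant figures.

Co²⁺/Co is the cathode, Al³⁺/Al the anode: E°cell = +1.37 V, n = 6.
Overall reaction: 3 Co²⁺(aq) + 2 Al(s) → 3 Co(s) + 2 Al³⁺(aq); Q = [Al³⁺]^2/[Co²⁺]^3.
From E = E° − (0.0592/n) log Q: log Q = (E° − E)·n/0.0592 = (+1.37 − (+1.338))·6/0.0592 = 3.2432.
So 3·log[Co²⁺] = 2·log(0.22) − log Q = -1.3152 − (3.2432) = -4.5584; log[Co²⁺] = -4.5584 / 3 = -1.5195; [Co²⁺] = 10^(-1.5195) ≈ 0.030 M.

0.030 M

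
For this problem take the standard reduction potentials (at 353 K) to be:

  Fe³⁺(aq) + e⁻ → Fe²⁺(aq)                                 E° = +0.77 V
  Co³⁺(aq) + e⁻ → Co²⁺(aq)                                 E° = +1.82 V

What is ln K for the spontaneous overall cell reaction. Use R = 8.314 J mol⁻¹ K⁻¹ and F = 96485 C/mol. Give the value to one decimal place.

34.5

Cathode: Co³⁺/Co²⁺; anode: Fe³⁺/Fe²⁺. E°cell = (+1.82) − (+0.77) = +1.05 V, with n = 1.
ΔG° = −nFE° = −RT ln K, so ln K = nFE°/(RT) = (1)(96485)(+1.05) / ((8.314)(353)) = 34.519.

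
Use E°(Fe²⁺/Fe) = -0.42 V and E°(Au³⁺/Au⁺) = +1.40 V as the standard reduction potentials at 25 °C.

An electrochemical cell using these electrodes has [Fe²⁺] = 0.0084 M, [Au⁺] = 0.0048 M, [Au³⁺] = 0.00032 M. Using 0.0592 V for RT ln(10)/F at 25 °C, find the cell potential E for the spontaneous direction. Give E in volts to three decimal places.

Au³⁺/Au⁺ is the cathode (higher E°), Fe²⁺/Fe the anode: E°cell = +1.40 − (-0.42) = +1.82 V, n = 2.
Overall: Au³⁺(aq) + Fe(s) → Au⁺(aq) + Fe²⁺(aq)
Q = [Au⁺]·[Fe²⁺] / ([Au³⁺]); log Q = -0.900.
E = E° − (0.0592/n) log Q = +1.82 − (0.0592/2)(-0.900) = +1.847 V.

+1.847 V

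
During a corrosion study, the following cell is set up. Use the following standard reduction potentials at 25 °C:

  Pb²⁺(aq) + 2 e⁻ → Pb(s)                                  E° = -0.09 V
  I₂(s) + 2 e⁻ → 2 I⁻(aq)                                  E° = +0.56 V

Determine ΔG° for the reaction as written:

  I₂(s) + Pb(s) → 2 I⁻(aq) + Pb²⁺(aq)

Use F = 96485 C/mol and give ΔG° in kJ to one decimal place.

As written, I₂/I⁻ is reduced (cathode) and Pb²⁺/Pb is oxidised (anode), so E°cell = (+0.56) − (-0.09) = +0.65 V.
Balancing electrons gives n = 2.
ΔG° = −nFE° = −(2)(96485)(+0.65) = -125,430 J = -125.4 kJ.

-125.4 kJ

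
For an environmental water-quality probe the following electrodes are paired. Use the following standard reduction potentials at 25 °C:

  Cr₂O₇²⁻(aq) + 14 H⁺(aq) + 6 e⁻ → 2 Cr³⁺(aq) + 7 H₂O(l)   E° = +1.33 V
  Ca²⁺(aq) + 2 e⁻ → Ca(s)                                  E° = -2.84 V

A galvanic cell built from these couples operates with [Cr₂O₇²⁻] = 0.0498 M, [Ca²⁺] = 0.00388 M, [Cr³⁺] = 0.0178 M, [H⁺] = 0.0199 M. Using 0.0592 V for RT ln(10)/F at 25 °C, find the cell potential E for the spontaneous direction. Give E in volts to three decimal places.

Cr₂O₇²⁻/Cr³⁺ is the cathode (higher E°), Ca²⁺/Ca the anode: E°cell = +1.33 − (-2.84) = +4.17 V, n = 6.
Overall: Cr₂O₇²⁻(aq) + 14 H⁺(aq) + 3 Ca(s) → 2 Cr³⁺(aq) + 7 H₂O(l) + 3 Ca²⁺(aq)
Q = [Cr³⁺]^2·[Ca²⁺]^3 / ([Cr₂O₇²⁻]·[H⁺]^14); log Q = 14.386.
E = E° − (0.0592/n) log Q = +4.17 − (0.0592/6)(14.386) = +4.028 V.

+4.028 V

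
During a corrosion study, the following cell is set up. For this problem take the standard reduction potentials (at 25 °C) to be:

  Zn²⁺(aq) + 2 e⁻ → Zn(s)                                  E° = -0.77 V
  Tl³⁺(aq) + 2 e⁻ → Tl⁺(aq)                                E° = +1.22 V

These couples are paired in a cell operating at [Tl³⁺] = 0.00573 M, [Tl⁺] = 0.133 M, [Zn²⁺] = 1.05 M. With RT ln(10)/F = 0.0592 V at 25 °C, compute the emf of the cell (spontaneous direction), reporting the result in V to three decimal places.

+1.949 V

Tl³⁺/Tl⁺ is the cathode (higher E°), Zn²⁺/Zn the anode: E°cell = +1.22 − (-0.77) = +1.99 V, n = 2.
Overall: Tl³⁺(aq) + Zn(s) → Tl⁺(aq) + Zn²⁺(aq)
Q = [Tl⁺]·[Zn²⁺] / ([Tl³⁺]); log Q = 1.387.
E = E° − (0.0592/n) log Q = +1.99 − (0.0592/2)(1.387) = +1.949 V.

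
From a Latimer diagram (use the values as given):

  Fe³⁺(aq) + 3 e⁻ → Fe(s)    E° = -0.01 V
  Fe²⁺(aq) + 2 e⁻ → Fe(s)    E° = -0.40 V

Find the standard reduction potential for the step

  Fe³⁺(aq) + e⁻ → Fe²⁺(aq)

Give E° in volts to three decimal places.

Sequential free energies add, so n₃E°₃ = n₁E°₁ + n₂E°₂.
With n₃ = 3, and the known step contributing 2×(-0.40) V, the unknown satisfies 1·E° = 3×(-0.01) − 2×(-0.40) = +0.770.
E° = +0.770 / 1 = +0.770 V.

+0.770 V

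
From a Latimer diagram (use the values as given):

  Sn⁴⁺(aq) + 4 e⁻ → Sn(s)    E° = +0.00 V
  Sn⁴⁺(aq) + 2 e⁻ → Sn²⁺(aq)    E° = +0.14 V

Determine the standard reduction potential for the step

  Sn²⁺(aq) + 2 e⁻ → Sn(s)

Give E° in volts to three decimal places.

-0.140 V

Sequential free energies add, so n₃E°₃ = n₁E°₁ + n₂E°₂.
With n₃ = 4, and the known step contributing 2×(+0.14) V, the unknown satisfies 2·E° = 4×(+0.00) − 2×(+0.14) = -0.280.
E° = -0.280 / 2 = -0.140 V.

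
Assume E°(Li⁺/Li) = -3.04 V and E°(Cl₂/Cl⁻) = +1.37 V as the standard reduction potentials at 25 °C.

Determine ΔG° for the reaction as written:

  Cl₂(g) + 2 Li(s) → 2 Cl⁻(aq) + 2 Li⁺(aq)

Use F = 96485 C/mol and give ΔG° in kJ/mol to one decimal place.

-851.0 kJ/mol

As written, Cl₂/Cl⁻ is reduced (cathode) and Li⁺/Li is oxidised (anode), so E°cell = (+1.37) − (-3.04) = +4.41 V.
Balancing electrons gives n = 2.
ΔG° = −nFE° = −(2)(96485)(+4.41) = -850,998 J = -851.0 kJ/mol.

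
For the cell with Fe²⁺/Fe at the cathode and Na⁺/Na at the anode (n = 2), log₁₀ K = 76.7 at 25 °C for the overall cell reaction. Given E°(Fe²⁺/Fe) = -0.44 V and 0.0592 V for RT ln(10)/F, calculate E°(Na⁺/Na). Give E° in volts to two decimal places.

-2.71 V

E°cell = (0.0592/n)·log K = (0.0592/2)(76.7) = +2.270 V.
Since Fe²⁺/Fe is the cathode and Na⁺/Na the anode, E°cell = E°(Fe²⁺/Fe) − E°(Na⁺/Na).
So E°(Na⁺/Na) = E°(Fe²⁺/Fe) − E°cell = (-0.44) − (+2.270) = -2.71 V.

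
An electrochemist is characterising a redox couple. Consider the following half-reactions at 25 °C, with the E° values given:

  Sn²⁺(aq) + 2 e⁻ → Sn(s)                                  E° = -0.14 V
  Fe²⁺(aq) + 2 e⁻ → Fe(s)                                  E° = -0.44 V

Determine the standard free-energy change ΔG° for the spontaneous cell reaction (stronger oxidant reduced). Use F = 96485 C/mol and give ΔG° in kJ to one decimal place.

-57.9 kJ

Sn²⁺/Sn (E° = -0.14 V) is the cathode; Fe²⁺/Fe (E° = -0.44 V) is the anode, so E°cell = +0.30 V.
Balancing electrons gives n = 2 (lcm of 2 and 2).
ΔG° = −nFE° = −(2)(96485)(+0.30) = -57,891 J = -57.9 kJ.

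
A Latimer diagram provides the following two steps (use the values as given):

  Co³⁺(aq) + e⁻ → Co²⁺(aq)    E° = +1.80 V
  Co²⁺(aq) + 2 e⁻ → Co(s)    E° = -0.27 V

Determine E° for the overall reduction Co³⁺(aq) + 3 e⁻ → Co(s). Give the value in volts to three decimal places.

Standard free energies of sequential steps add: ΔG°₃ = ΔG°₁ + ΔG°₂, so n₃E°₃ = n₁E°₁ + n₂E°₂.
E°₃ = (1×+1.80 + 2×-0.27) / 3 = (+1.260) / 3 = +0.420 V.

+0.420 V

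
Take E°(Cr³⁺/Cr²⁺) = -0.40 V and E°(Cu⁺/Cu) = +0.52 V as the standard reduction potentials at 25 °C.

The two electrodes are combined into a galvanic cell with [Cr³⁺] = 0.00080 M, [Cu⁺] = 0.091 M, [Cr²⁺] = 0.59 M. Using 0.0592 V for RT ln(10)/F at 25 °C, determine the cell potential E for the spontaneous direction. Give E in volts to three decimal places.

+1.028 V

Cu⁺/Cu is the cathode (higher E°), Cr³⁺/Cr²⁺ the anode: E°cell = +0.52 − (-0.40) = +0.92 V, n = 1.
Overall: Cu⁺(aq) + Cr²⁺(aq) → Cu(s) + Cr³⁺(aq)
Q = [Cr³⁺] / ([Cu⁺]·[Cr²⁺]); log Q = -1.827.
E = E° − (0.0592/n) log Q = +0.92 − (0.0592/1)(-1.827) = +1.028 V.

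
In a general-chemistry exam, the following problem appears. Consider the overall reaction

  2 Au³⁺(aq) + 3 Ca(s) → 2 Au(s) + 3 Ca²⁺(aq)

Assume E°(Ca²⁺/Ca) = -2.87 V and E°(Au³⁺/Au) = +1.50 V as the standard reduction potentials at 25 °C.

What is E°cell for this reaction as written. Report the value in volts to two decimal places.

The Au³⁺/Au couple has the higher reduction potential, so it is the cathode; Ca²⁺/Ca is oxidised at the anode.
E°cell = E°(cathode) − E°(anode) = (+1.50) − (-2.87) = +4.37 V.

+4.37 V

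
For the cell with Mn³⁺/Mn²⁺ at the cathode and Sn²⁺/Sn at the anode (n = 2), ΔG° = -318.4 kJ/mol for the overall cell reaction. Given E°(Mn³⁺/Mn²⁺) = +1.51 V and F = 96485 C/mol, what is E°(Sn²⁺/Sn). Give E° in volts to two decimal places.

-0.14 V

E°cell = −ΔG°/(nF) = −(-318.4×10³)/((2)(96485)) = +1.650 V.
Since Mn³⁺/Mn²⁺ is the cathode and Sn²⁺/Sn the anode, E°cell = E°(Mn³⁺/Mn²⁺) − E°(Sn²⁺/Sn).
So E°(Sn²⁺/Sn) = E°(Mn³⁺/Mn²⁺) − E°cell = (+1.51) − (+1.650) = -0.14 V.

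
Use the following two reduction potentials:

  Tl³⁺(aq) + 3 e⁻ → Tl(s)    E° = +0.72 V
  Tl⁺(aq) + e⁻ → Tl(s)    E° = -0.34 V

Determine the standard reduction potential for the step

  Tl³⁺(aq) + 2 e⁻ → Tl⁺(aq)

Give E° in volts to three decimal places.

+1.250 V

Sequential free energies add, so n₃E°₃ = n₁E°₁ + n₂E°₂.
With n₃ = 3, and the known step contributing 1×(-0.34) V, the unknown satisfies 2·E° = 3×(+0.72) − 1×(-0.34) = +2.500.
E° = +2.500 / 2 = +1.250 V.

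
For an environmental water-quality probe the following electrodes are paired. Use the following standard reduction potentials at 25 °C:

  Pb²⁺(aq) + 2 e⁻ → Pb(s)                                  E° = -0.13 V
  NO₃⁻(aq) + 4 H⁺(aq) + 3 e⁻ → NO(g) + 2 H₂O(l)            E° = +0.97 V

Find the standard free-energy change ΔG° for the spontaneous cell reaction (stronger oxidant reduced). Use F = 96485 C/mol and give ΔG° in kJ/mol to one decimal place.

-636.8 kJ/mol

NO₃⁻/NO (E° = +0.97 V) is the cathode; Pb²⁺/Pb (E° = -0.13 V) is the anode, so E°cell = +1.10 V.
Balancing electrons gives n = 6 (lcm of 3 and 2).
ΔG° = −nFE° = −(6)(96485)(+1.10) = -636,801 J = -636.8 kJ/mol.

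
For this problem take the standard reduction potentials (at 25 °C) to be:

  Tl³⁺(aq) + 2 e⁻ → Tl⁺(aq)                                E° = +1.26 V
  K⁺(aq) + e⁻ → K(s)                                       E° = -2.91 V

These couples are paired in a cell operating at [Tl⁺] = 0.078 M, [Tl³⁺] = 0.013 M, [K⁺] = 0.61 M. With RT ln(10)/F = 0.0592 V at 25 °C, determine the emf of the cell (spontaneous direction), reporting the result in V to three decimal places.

Tl³⁺/Tl⁺ is the cathode (higher E°), K⁺/K the anode: E°cell = +1.26 − (-2.91) = +4.17 V, n = 2.
Overall: Tl³⁺(aq) + 2 K(s) → Tl⁺(aq) + 2 K⁺(aq)
Q = [Tl⁺]·[K⁺]^2 / ([Tl³⁺]); log Q = 0.349.
E = E° − (0.0592/n) log Q = +4.17 − (0.0592/2)(0.349) = +4.160 V.

+4.160 V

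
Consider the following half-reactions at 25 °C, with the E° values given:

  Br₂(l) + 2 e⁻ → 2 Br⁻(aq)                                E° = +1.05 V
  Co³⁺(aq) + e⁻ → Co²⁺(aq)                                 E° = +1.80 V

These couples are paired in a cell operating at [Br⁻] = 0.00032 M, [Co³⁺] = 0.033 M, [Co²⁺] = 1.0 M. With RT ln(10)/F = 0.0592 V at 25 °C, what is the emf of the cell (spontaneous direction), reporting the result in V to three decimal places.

+0.455 V

Co³⁺/Co²⁺ is the cathode (higher E°), Br₂/Br⁻ the anode: E°cell = +1.80 − (+1.05) = +0.75 V, n = 2.
Overall: 2 Co³⁺(aq) + 2 Br⁻(aq) → 2 Co²⁺(aq) + Br₂(l)
Q = [Co²⁺]^2 / ([Co³⁺]^2·[Br⁻]^2); log Q = 9.953.
E = E° − (0.0592/n) log Q = +0.75 − (0.0592/2)(9.953) = +0.455 V.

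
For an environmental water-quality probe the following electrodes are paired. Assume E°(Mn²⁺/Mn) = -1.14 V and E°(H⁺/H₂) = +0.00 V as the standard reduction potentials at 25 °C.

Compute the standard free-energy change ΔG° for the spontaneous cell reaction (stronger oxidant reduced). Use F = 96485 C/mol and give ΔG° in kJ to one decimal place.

-220.0 kJ

H⁺/H₂ (E° = +0.00 V) is the cathode; Mn²⁺/Mn (E° = -1.14 V) is the anode, so E°cell = +1.14 V.
Balancing electrons gives n = 2 (lcm of 2 and 2).
ΔG° = −nFE° = −(2)(96485)(+1.14) = -219,986 J = -220.0 kJ.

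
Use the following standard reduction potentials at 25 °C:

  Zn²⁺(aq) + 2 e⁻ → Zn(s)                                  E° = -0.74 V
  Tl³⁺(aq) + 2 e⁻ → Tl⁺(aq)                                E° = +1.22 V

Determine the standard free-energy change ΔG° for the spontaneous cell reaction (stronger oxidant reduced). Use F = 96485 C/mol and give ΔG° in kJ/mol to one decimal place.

-378.2 kJ/mol

Tl³⁺/Tl⁺ (E° = +1.22 V) is the cathode; Zn²⁺/Zn (E° = -0.74 V) is the anode, so E°cell = +1.96 V.
Balancing electrons gives n = 2 (lcm of 2 and 2).
ΔG° = −nFE° = −(2)(96485)(+1.96) = -378,221 J = -378.2 kJ/mol.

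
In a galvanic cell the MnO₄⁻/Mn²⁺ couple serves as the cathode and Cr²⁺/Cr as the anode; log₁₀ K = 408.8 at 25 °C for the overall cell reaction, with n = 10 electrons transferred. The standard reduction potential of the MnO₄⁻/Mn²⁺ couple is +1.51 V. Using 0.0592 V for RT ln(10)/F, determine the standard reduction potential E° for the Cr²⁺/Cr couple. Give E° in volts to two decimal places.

-0.91 V

E°cell = (0.0592/n)·log K = (0.0592/10)(408.8) = +2.420 V.
Since MnO₄⁻/Mn²⁺ is the cathode and Cr²⁺/Cr the anode, E°cell = E°(MnO₄⁻/Mn²⁺) − E°(Cr²⁺/Cr).
So E°(Cr²⁺/Cr) = E°(MnO₄⁻/Mn²⁺) − E°cell = (+1.51) − (+2.420) = -0.91 V.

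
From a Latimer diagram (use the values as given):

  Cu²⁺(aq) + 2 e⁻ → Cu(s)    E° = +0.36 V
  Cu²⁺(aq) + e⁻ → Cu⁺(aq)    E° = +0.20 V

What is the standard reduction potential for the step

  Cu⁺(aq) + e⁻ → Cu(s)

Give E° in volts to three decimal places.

+0.520 V

Sequential free energies add, so n₃E°₃ = n₁E°₁ + n₂E°₂.
With n₃ = 2, and the known step contributing 1×(+0.20) V, the unknown satisfies 1·E° = 2×(+0.36) − 1×(+0.20) = +0.520.
E° = +0.520 / 1 = +0.520 V.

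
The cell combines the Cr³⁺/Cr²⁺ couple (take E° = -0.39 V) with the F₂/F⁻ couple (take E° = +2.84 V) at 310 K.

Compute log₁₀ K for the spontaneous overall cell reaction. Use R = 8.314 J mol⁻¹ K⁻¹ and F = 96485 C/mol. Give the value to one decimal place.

105.0

Cathode: F₂/F⁻; anode: Cr³⁺/Cr²⁺. E°cell = (+2.84) − (-0.39) = +3.23 V, with n = 2.
ΔG° = −nFE° = −RT ln K, so ln K = nFE°/(RT) = (2)(96485)(+3.23) / ((8.314)(310)) = 241.836.
log₁₀ K = 241.836 / ln 10 = 105.0.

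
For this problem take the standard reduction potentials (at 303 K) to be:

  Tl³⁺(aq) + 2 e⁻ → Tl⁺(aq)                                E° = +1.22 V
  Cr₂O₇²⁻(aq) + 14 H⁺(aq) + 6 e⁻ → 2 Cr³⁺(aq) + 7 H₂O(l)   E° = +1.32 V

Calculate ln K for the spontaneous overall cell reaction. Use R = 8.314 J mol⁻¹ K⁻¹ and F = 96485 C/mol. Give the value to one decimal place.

Cathode: Cr₂O₇²⁻/Cr³⁺; anode: Tl³⁺/Tl⁺. E°cell = (+1.32) − (+1.22) = +0.10 V, with n = 6.
ΔG° = −nFE° = −RT ln K, so ln K = nFE°/(RT) = (6)(96485)(+0.10) / ((8.314)(303)) = 22.980.

23.0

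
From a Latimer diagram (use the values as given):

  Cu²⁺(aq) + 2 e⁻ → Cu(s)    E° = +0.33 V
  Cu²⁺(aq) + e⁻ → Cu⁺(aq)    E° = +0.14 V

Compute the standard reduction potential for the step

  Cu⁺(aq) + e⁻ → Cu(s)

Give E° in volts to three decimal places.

Sequential free energies add, so n₃E°₃ = n₁E°₁ + n₂E°₂.
With n₃ = 2, and the known step contributing 1×(+0.14) V, the unknown satisfies 1·E° = 2×(+0.33) − 1×(+0.14) = +0.520.
E° = +0.520 / 1 = +0.520 V.

+0.520 V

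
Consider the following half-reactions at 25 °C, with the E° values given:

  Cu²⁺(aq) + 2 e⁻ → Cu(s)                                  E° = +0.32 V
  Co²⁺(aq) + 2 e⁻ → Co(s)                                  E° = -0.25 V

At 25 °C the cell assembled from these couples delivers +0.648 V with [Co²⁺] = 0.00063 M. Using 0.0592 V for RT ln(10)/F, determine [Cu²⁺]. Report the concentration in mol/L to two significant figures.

Cu²⁺/Cu is the cathode, Co²⁺/Co the anode: E°cell = +0.57 V, n = 2.
Overall reaction: Cu²⁺(aq) + Co(s) → Cu(s) + Co²⁺(aq); Q = [Co²⁺]^1/[Cu²⁺]^1.
From E = E° − (0.0592/n) log Q: log Q = (E° − E)·n/0.0592 = (+0.57 − (+0.648))·2/0.0592 = -2.6351.
So 1·log[Cu²⁺] = 1·log(0.00063) − log Q = -3.2007 − (-2.6351) = -0.5656; [Cu²⁺] = 10^(-0.5656) ≈ 0.27 M.

0.27 M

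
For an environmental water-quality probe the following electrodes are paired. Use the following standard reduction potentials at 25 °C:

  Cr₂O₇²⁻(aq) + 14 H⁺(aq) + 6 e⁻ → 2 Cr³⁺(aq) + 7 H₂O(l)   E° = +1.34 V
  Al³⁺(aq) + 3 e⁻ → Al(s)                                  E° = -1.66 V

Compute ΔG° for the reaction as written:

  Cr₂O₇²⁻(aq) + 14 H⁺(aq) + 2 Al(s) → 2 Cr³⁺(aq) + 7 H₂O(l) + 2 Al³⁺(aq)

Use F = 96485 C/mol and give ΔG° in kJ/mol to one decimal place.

-1736.7 kJ/mol

As written, Cr₂O₇²⁻/Cr³⁺ is reduced (cathode) and Al³⁺/Al is oxidised (anode), so E°cell = (+1.34) − (-1.66) = +3.00 V.
Balancing electrons gives n = 6.
ΔG° = −nFE° = −(6)(96485)(+3.00) = -1,736,730 J = -1736.7 kJ/mol.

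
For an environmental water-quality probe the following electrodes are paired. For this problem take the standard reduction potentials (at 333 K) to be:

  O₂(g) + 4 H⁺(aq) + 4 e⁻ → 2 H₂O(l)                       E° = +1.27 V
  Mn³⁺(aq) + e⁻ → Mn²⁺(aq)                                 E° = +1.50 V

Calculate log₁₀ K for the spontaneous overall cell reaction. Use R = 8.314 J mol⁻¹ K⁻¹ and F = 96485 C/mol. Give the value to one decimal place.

Cathode: Mn³⁺/Mn²⁺; anode: O₂/H₂O. E°cell = (+1.50) − (+1.27) = +0.23 V, with n = 4.
ΔG° = −nFE° = −RT ln K, so ln K = nFE°/(RT) = (4)(96485)(+0.23) / ((8.314)(333)) = 32.062.
log₁₀ K = 32.062 / ln 10 = 13.9.

13.9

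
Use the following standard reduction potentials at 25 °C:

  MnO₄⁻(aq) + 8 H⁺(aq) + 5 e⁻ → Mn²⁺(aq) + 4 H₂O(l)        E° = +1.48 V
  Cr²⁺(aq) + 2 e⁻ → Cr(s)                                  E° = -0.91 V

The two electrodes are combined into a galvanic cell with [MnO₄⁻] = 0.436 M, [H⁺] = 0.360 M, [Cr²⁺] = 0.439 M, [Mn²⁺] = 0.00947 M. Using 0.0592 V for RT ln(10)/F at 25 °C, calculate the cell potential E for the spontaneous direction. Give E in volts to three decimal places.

+2.378 V

MnO₄⁻/Mn²⁺ is the cathode (higher E°), Cr²⁺/Cr the anode: E°cell = +1.48 − (-0.91) = +2.39 V, n = 10.
Overall: 2 MnO₄⁻(aq) + 16 H⁺(aq) + 5 Cr(s) → 2 Mn²⁺(aq) + 8 H₂O(l) + 5 Cr²⁺(aq)
Q = [Mn²⁺]^2·[Cr²⁺]^5 / ([MnO₄⁻]^2·[H⁺]^16); log Q = 1.985.
E = E° − (0.0592/n) log Q = +2.39 − (0.0592/10)(1.985) = +2.378 V.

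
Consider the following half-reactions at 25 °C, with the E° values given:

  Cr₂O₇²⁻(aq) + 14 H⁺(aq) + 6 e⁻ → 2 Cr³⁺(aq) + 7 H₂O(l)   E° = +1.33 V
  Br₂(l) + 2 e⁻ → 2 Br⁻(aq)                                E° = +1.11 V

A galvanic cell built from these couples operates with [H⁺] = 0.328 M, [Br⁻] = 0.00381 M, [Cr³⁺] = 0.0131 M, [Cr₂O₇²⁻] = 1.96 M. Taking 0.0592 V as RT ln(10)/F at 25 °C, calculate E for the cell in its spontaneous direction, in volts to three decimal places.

Cr₂O₇²⁻/Cr³⁺ is the cathode (higher E°), Br₂/Br⁻ the anode: E°cell = +1.33 − (+1.11) = +0.22 V, n = 6.
Overall: Cr₂O₇²⁻(aq) + 14 H⁺(aq) + 6 Br⁻(aq) → 2 Cr³⁺(aq) + 7 H₂O(l) + 3 Br₂(l)
Q = [Cr³⁺]^2 / ([Cr₂O₇²⁻]·[H⁺]^14·[Br⁻]^6); log Q = 17.235.
E = E° − (0.0592/n) log Q = +0.22 − (0.0592/6)(17.235) = +0.050 V.

+0.050 V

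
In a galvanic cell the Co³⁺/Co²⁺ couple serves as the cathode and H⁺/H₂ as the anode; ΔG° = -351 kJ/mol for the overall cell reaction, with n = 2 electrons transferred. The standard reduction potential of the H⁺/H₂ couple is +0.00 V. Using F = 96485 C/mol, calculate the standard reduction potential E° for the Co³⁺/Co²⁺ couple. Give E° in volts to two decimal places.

E°cell = −ΔG°/(nF) = −(-351×10³)/((2)(96485)) = +1.819 V.
Since Co³⁺/Co²⁺ is the cathode and H⁺/H₂ the anode, E°cell = E°(Co³⁺/Co²⁺) − E°(H⁺/H₂).
So E°(Co³⁺/Co²⁺) = E°cell + E°(H⁺/H₂) = +1.819 + (+0.00) = +1.82 V.

+1.82 V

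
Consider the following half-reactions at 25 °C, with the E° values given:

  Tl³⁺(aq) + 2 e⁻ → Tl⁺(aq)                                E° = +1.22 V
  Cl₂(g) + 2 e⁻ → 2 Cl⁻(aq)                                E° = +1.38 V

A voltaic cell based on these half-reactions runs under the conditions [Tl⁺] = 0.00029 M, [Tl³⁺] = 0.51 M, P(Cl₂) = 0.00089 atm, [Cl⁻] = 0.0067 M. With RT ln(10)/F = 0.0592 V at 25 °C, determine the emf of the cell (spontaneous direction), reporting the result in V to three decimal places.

Cl₂/Cl⁻ is the cathode (higher E°), Tl³⁺/Tl⁺ the anode: E°cell = +1.38 − (+1.22) = +0.16 V, n = 2.
Overall: Cl₂(g) + Tl⁺(aq) → 2 Cl⁻(aq) + Tl³⁺(aq)
Q = [Cl⁻]^2·[Tl³⁺] / (P(Cl₂)·[Tl⁺]); log Q = 1.948.
E = E° − (0.0592/n) log Q = +0.16 − (0.0592/2)(1.948) = +0.102 V.

+0.102 V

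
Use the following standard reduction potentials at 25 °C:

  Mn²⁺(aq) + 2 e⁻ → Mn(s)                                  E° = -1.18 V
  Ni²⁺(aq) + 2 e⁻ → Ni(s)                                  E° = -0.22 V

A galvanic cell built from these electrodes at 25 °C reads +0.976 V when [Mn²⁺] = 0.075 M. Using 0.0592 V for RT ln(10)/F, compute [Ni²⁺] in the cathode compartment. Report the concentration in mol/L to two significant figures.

Ni²⁺/Ni is the cathode, Mn²⁺/Mn the anode: E°cell = +0.96 V, n = 2.
Overall reaction: Ni²⁺(aq) + Mn(s) → Ni(s) + Mn²⁺(aq); Q = [Mn²⁺]^1/[Ni²⁺]^1.
From E = E° − (0.0592/n) log Q: log Q = (E° − E)·n/0.0592 = (+0.96 − (+0.976))·2/0.0592 = -0.5405.
So 1·log[Ni²⁺] = 1·log(0.075) − log Q = -1.1249 − (-0.5405) = -0.5844; [Ni²⁺] = 10^(-0.5844) ≈ 0.26 M.

0.26 M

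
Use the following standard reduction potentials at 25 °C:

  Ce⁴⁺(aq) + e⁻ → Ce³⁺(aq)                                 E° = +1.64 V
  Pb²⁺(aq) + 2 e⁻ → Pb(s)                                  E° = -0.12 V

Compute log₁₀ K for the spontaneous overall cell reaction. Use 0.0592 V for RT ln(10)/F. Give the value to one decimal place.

59.5

Cathode: Ce⁴⁺/Ce³⁺; anode: Pb²⁺/Pb. E°cell = +1.76 V, n = 2.
log K = nE°cell / 0.0592 = (2)(+1.76) / 0.0592 = 59.5.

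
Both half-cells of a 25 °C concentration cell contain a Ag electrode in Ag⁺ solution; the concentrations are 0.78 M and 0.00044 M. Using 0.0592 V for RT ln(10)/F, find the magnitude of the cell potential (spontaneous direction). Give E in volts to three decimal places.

For a concentration cell E°cell = 0. The 0.78 M side is the cathode (reduction is favoured where [Ag⁺] is higher).
With n = 1, E = −(0.0592/1) log([Ag⁺]ₐₙ/[Ag⁺]꜀ₐₜ) = −(0.0592/1) log(0.00044/0.78) = −(0.0592/1)(-3.249) = +0.192 V.

+0.192 V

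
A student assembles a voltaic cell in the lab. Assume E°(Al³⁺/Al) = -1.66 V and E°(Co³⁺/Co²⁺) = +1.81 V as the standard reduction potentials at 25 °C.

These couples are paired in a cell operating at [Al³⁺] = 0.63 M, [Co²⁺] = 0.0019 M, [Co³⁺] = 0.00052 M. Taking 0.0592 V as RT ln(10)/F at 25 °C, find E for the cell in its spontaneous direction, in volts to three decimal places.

+3.441 V

Co³⁺/Co²⁺ is the cathode (higher E°), Al³⁺/Al the anode: E°cell = +1.81 − (-1.66) = +3.47 V, n = 3.
Overall: 3 Co³⁺(aq) + Al(s) → 3 Co²⁺(aq) + Al³⁺(aq)
Q = [Co²⁺]^3·[Al³⁺] / ([Co³⁺]^3); log Q = 1.488.
E = E° − (0.0592/n) log Q = +3.47 − (0.0592/3)(1.488) = +3.441 V.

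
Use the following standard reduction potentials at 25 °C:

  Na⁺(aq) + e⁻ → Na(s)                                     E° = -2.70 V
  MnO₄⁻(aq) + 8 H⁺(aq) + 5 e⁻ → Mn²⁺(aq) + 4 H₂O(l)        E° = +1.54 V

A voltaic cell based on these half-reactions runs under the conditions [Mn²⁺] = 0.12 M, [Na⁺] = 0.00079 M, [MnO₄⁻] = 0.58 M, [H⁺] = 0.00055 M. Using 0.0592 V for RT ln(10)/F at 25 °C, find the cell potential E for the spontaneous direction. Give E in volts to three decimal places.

+4.123 V

MnO₄⁻/Mn²⁺ is the cathode (higher E°), Na⁺/Na the anode: E°cell = +1.54 − (-2.70) = +4.24 V, n = 5.
Overall: MnO₄⁻(aq) + 8 H⁺(aq) + 5 Na(s) → Mn²⁺(aq) + 4 H₂O(l) + 5 Na⁺(aq)
Q = [Mn²⁺]·[Na⁺]^5 / ([MnO₄⁻]·[H⁺]^8); log Q = 9.881.
E = E° − (0.0592/n) log Q = +4.24 − (0.0592/5)(9.881) = +4.123 V.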